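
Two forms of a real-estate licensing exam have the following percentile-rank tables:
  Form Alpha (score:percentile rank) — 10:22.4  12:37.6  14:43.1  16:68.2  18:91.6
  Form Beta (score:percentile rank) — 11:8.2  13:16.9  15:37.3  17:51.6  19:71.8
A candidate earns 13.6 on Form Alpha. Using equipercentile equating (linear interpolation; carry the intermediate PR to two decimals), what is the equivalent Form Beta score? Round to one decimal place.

PR of 13.6 on Form Alpha: 37.6 + (13.6 − 12)/(14 − 12) × (43.1 − 37.6) = 42.00
On Form Beta, PR 42.00 falls between score 15 (PR 37.3) and 17 (PR 51.6).
Interpolate: 15 + (42.00 − 37.3)/(51.6 − 37.3) × (17 − 15) = 15.7

15.7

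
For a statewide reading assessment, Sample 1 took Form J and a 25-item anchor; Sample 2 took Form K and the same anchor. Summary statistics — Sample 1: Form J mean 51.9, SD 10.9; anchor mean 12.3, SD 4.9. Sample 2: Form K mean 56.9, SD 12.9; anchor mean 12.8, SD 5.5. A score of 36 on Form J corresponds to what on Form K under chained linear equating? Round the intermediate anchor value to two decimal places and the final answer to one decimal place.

39.0

Form J → anchor (Sample 1): v = (4.9/10.9)(36 − 51.9) + 12.3 = 5.15
anchor → Form K (Sample 2): y = (12.9/5.5)(5.15 − 12.8) + 56.9 = 39.0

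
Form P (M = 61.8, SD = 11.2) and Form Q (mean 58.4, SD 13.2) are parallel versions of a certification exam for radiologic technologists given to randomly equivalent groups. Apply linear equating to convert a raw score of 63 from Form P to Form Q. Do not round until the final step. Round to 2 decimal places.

Linear equating: y = (SD_Y/SD_X)(x − M_X) + M_Y
y = (13.2/11.2)(63 − 61.8) + 58.4
y = 1.178571 × 1.2 + 58.4 = 1.4143 + 58.4 = 59.81

59.81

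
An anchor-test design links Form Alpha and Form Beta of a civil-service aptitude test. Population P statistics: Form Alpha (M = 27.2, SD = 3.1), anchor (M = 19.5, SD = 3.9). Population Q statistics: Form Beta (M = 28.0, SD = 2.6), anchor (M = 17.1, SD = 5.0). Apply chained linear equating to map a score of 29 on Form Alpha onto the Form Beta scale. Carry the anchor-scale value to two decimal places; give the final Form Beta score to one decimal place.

30.4

Form Alpha → anchor (Population P): v = (3.9/3.1)(29 − 27.2) + 19.5 = 21.76
anchor → Form Beta (Population Q): y = (2.6/5.0)(21.76 − 17.1) + 28.0 = 30.4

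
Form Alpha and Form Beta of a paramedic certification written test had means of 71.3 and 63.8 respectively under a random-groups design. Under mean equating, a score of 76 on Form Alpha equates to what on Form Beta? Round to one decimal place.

68.5

Mean equating: y = x + (M_Y − M_X) = 76 + (63.8 − 71.3) = 68.5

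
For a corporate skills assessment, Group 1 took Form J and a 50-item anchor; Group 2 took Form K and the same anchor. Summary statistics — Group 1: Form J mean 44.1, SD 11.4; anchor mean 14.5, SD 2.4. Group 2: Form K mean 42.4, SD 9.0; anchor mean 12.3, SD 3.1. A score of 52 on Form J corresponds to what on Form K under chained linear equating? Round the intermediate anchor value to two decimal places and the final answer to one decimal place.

Form J → anchor (Group 1): v = (2.4/11.4)(52 − 44.1) + 14.5 = 16.16
anchor → Form K (Group 2): y = (9.0/3.1)(16.16 − 12.3) + 42.4 = 53.6

53.6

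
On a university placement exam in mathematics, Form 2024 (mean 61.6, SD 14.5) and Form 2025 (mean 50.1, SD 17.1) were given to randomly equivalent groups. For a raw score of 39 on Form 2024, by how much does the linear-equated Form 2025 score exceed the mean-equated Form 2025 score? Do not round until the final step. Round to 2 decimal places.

Mean-equated: 39 + (50.1 − 61.6) = 27.50
Linear-equated: (17.1/14.5)(39 − 61.6) + 50.1 = 23.448
Difference = 23.448 − 27.50 = -4.05

-4.05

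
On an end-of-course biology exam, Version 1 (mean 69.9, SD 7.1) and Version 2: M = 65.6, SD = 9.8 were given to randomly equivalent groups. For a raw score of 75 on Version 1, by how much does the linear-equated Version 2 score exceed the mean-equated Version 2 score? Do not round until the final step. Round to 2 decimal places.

Mean-equated: 75 + (65.6 − 69.9) = 70.70
Linear-equated: (9.8/7.1)(75 − 69.9) + 65.6 = 72.639
Difference = 72.639 − 70.70 = 1.94

1.94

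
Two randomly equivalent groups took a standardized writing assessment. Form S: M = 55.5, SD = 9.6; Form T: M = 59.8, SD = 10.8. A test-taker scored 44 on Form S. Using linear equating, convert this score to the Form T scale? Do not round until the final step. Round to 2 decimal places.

Linear equating: y = (SD_Y/SD_X)(x − M_X) + M_Y
y = (10.8/9.6)(44 − 55.5) + 59.8
y = 1.125000 × -11.5 + 59.8 = -12.9375 + 59.8 = 46.86

46.86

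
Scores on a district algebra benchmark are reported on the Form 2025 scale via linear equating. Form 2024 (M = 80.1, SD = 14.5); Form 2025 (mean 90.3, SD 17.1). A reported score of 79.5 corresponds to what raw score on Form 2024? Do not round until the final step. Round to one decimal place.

70.9

Invert y = (SD_Y/SD_X)(x − M_X) + M_Y:
x = (SD_X/SD_Y)(y − M_Y) + M_X = (14.5/17.1)(79.5 − 90.3) + 80.1
x = 0.847953 × -10.800 + 80.1 = 70.9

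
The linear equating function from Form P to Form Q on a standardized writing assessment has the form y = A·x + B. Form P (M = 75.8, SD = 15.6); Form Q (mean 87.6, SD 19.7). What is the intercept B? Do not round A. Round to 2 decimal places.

-8.12

A = SD_Y / SD_X = 19.7 / 15.6 = 1.262821
B = M_Y − A·M_X = 87.6 − 1.262821 × 75.8 = -8.12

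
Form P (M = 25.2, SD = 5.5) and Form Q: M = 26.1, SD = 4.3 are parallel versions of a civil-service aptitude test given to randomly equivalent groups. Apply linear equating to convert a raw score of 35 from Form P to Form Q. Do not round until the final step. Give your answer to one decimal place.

33.8

Linear equating: y = (SD_Y/SD_X)(x − M_X) + M_Y
y = (4.3/5.5)(35 − 25.2) + 26.1
y = 0.781818 × 9.8 + 26.1 = 7.6618 + 26.1 = 33.8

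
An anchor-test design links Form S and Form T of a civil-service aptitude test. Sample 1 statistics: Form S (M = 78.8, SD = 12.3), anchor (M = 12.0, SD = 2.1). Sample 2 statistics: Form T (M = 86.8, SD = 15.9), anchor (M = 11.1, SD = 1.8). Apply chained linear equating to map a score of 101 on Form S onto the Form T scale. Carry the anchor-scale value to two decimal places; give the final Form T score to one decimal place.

Form S → anchor (Sample 1): v = (2.1/12.3)(101 − 78.8) + 12.0 = 15.79
anchor → Form T (Sample 2): y = (15.9/1.8)(15.79 − 11.1) + 86.8 = 128.2

128.2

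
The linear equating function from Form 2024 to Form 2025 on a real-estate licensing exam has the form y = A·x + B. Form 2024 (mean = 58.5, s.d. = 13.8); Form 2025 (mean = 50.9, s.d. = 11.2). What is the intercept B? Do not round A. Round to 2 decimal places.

3.42

A = SD_Y / SD_X = 11.2 / 13.8 = 0.811594
B = M_Y − A·M_X = 50.9 − 0.811594 × 58.5 = 3.42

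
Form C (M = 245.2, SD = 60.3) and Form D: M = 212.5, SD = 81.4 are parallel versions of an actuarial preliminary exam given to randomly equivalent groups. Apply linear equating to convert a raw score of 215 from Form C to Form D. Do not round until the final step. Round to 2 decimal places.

171.73

Linear equating: y = (SD_Y/SD_X)(x − M_X) + M_Y
y = (81.4/60.3)(215 − 245.2) + 212.5
y = 1.349917 × -30.2 + 212.5 = -40.7675 + 212.5 = 171.73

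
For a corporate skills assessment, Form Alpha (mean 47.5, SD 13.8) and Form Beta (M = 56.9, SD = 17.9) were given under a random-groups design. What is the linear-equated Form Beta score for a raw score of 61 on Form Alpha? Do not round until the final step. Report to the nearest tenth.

74.4

Linear equating: y = (SD_Y/SD_X)(x − M_X) + M_Y
y = (17.9/13.8)(61 − 47.5) + 56.9
y = 1.297101 × 13.5 + 56.9 = 17.5109 + 56.9 = 74.4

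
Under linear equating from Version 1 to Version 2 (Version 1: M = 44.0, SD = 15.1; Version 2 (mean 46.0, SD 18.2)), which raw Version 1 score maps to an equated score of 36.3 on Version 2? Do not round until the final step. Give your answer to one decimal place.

Invert y = (SD_Y/SD_X)(x − M_X) + M_Y:
x = (SD_X/SD_Y)(y − M_Y) + M_X = (15.1/18.2)(36.3 − 46.0) + 44.0
x = 0.829670 × -9.700 + 44.0 = 36.0

36.0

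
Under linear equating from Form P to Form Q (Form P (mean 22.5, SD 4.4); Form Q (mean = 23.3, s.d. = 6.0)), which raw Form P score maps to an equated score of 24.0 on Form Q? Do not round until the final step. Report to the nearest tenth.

Invert y = (SD_Y/SD_X)(x − M_X) + M_Y:
x = (SD_X/SD_Y)(y − M_Y) + M_X = (4.4/6.0)(24.0 − 23.3) + 22.5
x = 0.733333 × 0.700 + 22.5 = 23.0

23.0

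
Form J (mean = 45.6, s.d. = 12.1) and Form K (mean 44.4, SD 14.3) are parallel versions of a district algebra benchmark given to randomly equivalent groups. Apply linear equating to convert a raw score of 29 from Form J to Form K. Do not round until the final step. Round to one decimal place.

Linear equating: y = (SD_Y/SD_X)(x − M_X) + M_Y
y = (14.3/12.1)(29 − 45.6) + 44.4
y = 1.181818 × -16.6 + 44.4 = -19.6182 + 44.4 = 24.8

24.8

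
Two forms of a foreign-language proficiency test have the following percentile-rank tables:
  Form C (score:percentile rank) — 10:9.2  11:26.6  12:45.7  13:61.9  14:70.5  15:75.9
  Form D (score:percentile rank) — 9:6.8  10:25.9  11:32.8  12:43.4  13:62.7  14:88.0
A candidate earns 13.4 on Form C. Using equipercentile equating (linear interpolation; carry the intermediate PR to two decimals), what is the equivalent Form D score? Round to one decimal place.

PR of 13.4 on Form C: 61.9 + (13.4 − 13)/(14 − 13) × (70.5 − 61.9) = 65.34
On Form D, PR 65.34 falls between score 13 (PR 62.7) and 14 (PR 88.0).
Interpolate: 13 + (65.34 − 62.7)/(88.0 − 62.7) × (14 − 13) = 13.1

13.1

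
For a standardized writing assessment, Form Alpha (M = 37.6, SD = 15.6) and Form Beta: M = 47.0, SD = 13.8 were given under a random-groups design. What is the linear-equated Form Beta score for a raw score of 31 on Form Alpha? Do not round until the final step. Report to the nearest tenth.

Linear equating: y = (SD_Y/SD_X)(x − M_X) + M_Y
y = (13.8/15.6)(31 − 37.6) + 47.0
y = 0.884615 × -6.6 + 47.0 = -5.8385 + 47.0 = 41.2

41.2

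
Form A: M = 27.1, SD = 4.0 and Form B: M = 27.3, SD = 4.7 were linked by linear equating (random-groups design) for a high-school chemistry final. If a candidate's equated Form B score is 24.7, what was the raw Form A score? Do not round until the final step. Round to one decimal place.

Invert y = (SD_Y/SD_X)(x − M_X) + M_Y:
x = (SD_X/SD_Y)(y − M_Y) + M_X = (4.0/4.7)(24.7 − 27.3) + 27.1
x = 0.851064 × -2.600 + 27.1 = 24.9

24.9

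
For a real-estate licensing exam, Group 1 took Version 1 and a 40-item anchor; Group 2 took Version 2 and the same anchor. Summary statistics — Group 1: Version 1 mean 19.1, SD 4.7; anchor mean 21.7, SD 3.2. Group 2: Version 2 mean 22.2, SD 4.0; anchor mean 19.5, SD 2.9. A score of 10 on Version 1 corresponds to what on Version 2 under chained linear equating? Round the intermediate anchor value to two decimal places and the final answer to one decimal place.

16.7

Version 1 → anchor (Group 1): v = (3.2/4.7)(10 − 19.1) + 21.7 = 15.50
anchor → Version 2 (Group 2): y = (4.0/2.9)(15.50 − 19.5) + 22.2 = 16.7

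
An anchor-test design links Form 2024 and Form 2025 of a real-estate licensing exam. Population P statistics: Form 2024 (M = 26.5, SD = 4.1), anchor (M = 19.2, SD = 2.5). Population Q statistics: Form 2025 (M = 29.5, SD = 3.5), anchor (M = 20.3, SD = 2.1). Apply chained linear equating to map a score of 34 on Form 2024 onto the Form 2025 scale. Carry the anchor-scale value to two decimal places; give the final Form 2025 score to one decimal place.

Form 2024 → anchor (Population P): v = (2.5/4.1)(34 − 26.5) + 19.2 = 23.77
anchor → Form 2025 (Population Q): y = (3.5/2.1)(23.77 − 20.3) + 29.5 = 35.3

35.3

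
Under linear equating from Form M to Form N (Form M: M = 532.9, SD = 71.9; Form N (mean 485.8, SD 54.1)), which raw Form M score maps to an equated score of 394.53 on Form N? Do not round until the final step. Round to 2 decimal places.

Invert y = (SD_Y/SD_X)(x − M_X) + M_Y:
x = (SD_X/SD_Y)(y − M_Y) + M_X = (71.9/54.1)(394.53 − 485.8) + 532.9
x = 1.329020 × -91.270 + 532.9 = 411.60

411.60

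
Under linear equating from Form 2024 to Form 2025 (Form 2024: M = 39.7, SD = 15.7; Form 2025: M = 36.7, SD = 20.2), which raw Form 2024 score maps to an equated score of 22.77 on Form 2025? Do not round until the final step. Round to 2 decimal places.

Invert y = (SD_Y/SD_X)(x − M_X) + M_Y:
x = (SD_X/SD_Y)(y − M_Y) + M_X = (15.7/20.2)(22.77 − 36.7) + 39.7
x = 0.777228 × -13.930 + 39.7 = 28.87

28.87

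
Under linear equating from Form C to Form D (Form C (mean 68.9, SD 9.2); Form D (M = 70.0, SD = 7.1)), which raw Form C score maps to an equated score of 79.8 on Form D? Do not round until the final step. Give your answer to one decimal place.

81.6

Invert y = (SD_Y/SD_X)(x − M_X) + M_Y:
x = (SD_X/SD_Y)(y − M_Y) + M_X = (9.2/7.1)(79.8 − 70.0) + 68.9
x = 1.295775 × 9.800 + 68.9 = 81.6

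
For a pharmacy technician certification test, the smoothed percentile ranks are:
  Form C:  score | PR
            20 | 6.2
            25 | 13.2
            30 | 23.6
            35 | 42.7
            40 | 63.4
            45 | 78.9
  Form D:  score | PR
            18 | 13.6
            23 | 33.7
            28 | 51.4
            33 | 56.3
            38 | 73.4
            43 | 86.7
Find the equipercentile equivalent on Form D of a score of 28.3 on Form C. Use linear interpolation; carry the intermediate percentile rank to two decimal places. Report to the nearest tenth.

19.6

PR of 28.3 on Form C: 13.2 + (28.3 − 25)/(30 − 25) × (23.6 − 13.2) = 20.06
On Form D, PR 20.06 falls between score 18 (PR 13.6) and 23 (PR 33.7).
Interpolate: 18 + (20.06 − 13.6)/(33.7 − 13.6) × (23 − 18) = 19.6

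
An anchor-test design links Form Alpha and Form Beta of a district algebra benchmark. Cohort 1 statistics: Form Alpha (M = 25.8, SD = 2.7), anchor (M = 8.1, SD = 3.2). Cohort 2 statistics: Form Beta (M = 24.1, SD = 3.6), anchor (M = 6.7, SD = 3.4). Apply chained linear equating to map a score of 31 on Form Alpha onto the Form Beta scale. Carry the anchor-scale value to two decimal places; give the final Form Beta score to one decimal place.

Form Alpha → anchor (Cohort 1): v = (3.2/2.7)(31 − 25.8) + 8.1 = 14.26
anchor → Form Beta (Cohort 2): y = (3.6/3.4)(14.26 − 6.7) + 24.1 = 32.1

32.1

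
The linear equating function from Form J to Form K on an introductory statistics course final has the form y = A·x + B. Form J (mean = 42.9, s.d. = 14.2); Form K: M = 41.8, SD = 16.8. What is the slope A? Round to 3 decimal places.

1.183

A = SD_Y / SD_X = 16.8 / 14.2 = 1.183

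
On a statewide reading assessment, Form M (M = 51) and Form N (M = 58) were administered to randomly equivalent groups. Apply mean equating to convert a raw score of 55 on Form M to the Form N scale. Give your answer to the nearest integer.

Mean equating: y = x + (M_Y − M_X) = 55 + (58 − 51) = 62

62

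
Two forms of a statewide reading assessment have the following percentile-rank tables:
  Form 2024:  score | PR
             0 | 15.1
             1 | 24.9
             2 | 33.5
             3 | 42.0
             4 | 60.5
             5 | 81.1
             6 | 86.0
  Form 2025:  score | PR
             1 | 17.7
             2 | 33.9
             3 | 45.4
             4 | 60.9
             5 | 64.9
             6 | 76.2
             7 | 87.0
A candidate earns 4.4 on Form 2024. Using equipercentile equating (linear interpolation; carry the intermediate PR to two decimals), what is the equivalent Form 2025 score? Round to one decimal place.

PR of 4.4 on Form 2024: 60.5 + (4.4 − 4)/(5 − 4) × (81.1 − 60.5) = 68.74
On Form 2025, PR 68.74 falls between score 5 (PR 64.9) and 6 (PR 76.2).
Interpolate: 5 + (68.74 − 64.9)/(76.2 − 64.9) × (6 − 5) = 5.3

5.3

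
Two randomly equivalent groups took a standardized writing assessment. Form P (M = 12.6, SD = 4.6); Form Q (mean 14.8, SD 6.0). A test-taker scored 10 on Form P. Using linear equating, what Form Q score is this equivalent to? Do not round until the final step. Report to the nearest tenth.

Linear equating: y = (SD_Y/SD_X)(x − M_X) + M_Y
y = (6.0/4.6)(10 − 12.6) + 14.8
y = 1.304348 × -2.6 + 14.8 = -3.3913 + 14.8 = 11.4

11.4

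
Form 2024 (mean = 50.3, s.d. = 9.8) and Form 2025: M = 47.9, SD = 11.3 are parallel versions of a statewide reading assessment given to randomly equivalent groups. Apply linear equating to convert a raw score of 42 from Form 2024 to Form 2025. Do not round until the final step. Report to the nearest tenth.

Linear equating: y = (SD_Y/SD_X)(x − M_X) + M_Y
y = (11.3/9.8)(42 − 50.3) + 47.9
y = 1.153061 × -8.3 + 47.9 = -9.5704 + 47.9 = 38.3

38.3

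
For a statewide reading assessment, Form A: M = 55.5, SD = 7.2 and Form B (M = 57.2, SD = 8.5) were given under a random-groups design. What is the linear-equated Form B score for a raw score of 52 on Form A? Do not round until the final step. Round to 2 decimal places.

Linear equating: y = (SD_Y/SD_X)(x − M_X) + M_Y
y = (8.5/7.2)(52 − 55.5) + 57.2
y = 1.180556 × -3.5 + 57.2 = -4.1319 + 57.2 = 53.07

53.07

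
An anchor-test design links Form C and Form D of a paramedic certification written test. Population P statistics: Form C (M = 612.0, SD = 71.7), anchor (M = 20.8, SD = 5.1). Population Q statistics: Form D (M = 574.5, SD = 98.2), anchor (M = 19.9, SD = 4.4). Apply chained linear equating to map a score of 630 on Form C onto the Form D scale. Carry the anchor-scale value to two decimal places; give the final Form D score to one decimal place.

Form C → anchor (Population P): v = (5.1/71.7)(630 − 612.0) + 20.8 = 22.08
anchor → Form D (Population Q): y = (98.2/4.4)(22.08 − 19.9) + 574.5 = 623.2

623.2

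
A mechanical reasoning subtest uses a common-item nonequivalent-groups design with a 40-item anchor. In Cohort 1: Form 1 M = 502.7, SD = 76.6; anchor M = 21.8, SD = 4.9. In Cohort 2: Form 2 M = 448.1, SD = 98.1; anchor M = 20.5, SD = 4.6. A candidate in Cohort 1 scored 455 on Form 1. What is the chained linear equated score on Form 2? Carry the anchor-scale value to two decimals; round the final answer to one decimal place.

410.8

Form 1 → anchor (Cohort 1): v = (4.9/76.6)(455 − 502.7) + 21.8 = 18.75
anchor → Form 2 (Cohort 2): y = (98.1/4.6)(18.75 − 20.5) + 448.1 = 410.8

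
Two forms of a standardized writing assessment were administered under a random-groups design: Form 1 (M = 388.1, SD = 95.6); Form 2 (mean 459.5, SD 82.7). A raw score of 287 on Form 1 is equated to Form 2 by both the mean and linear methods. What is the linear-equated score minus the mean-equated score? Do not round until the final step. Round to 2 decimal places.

13.64

Mean-equated: 287 + (459.5 − 388.1) = 358.40
Linear-equated: (82.7/95.6)(287 − 388.1) + 459.5 = 372.042
Difference = 372.042 − 358.40 = 13.64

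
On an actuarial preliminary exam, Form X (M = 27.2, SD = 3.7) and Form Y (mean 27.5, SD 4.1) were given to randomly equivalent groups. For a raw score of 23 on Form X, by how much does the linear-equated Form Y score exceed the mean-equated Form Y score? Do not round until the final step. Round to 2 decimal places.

Mean-equated: 23 + (27.5 − 27.2) = 23.30
Linear-equated: (4.1/3.7)(23 − 27.2) + 27.5 = 22.846
Difference = 22.846 − 23.30 = -0.45

-0.45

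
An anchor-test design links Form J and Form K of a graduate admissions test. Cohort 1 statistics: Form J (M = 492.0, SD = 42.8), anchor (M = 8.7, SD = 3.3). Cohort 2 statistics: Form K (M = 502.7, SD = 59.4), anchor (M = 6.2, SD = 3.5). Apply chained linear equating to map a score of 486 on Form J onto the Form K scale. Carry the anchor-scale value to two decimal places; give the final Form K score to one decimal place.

537.3

Form J → anchor (Cohort 1): v = (3.3/42.8)(486 − 492.0) + 8.7 = 8.24
anchor → Form K (Cohort 2): y = (59.4/3.5)(8.24 − 6.2) + 502.7 = 537.3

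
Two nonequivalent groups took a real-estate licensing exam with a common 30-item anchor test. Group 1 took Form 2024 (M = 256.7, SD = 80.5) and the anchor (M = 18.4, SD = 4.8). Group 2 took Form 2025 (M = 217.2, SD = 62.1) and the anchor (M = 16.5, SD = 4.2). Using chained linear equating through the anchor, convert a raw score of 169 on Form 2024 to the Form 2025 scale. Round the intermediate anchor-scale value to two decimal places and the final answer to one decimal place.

Form 2024 → anchor (Group 1): v = (4.8/80.5)(169 − 256.7) + 18.4 = 13.17
anchor → Form 2025 (Group 2): y = (62.1/4.2)(13.17 − 16.5) + 217.2 = 168.0

168.0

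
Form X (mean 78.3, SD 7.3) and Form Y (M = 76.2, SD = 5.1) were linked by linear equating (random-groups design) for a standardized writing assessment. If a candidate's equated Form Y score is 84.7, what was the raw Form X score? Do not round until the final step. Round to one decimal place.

90.5

Invert y = (SD_Y/SD_X)(x − M_X) + M_Y:
x = (SD_X/SD_Y)(y − M_Y) + M_X = (7.3/5.1)(84.7 − 76.2) + 78.3
x = 1.431373 × 8.500 + 78.3 = 90.5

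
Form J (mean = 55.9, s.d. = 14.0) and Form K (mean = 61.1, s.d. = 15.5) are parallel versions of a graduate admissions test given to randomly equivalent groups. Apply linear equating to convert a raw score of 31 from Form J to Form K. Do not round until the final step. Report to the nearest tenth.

33.5

Linear equating: y = (SD_Y/SD_X)(x − M_X) + M_Y
y = (15.5/14.0)(31 − 55.9) + 61.1
y = 1.107143 × -24.9 + 61.1 = -27.5679 + 61.1 = 33.5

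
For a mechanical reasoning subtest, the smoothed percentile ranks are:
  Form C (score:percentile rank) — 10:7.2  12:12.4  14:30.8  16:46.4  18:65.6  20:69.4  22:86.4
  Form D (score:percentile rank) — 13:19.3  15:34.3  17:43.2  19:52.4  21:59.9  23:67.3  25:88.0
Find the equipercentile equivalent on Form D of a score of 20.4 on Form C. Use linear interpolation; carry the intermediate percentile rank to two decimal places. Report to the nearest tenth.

PR of 20.4 on Form C: 69.4 + (20.4 − 20)/(22 − 20) × (86.4 − 69.4) = 72.80
On Form D, PR 72.80 falls between score 23 (PR 67.3) and 25 (PR 88.0).
Interpolate: 23 + (72.80 − 67.3)/(88.0 − 67.3) × (25 − 23) = 23.5

23.5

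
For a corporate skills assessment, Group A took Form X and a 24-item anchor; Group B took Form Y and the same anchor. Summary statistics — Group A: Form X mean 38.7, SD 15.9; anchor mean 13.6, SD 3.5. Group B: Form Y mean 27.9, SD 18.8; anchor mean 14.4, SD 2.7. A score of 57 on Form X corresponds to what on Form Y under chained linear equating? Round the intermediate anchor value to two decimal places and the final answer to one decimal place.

Form X → anchor (Group A): v = (3.5/15.9)(57 − 38.7) + 13.6 = 17.63
anchor → Form Y (Group B): y = (18.8/2.7)(17.63 − 14.4) + 27.9 = 50.4

50.4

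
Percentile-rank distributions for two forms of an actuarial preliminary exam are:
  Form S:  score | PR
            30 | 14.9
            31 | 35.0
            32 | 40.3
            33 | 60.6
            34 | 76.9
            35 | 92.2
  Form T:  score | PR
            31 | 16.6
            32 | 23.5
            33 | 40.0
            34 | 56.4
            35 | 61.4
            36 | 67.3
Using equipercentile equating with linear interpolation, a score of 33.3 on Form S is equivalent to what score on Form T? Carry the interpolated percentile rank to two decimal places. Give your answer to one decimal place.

35.7

PR of 33.3 on Form S: 60.6 + (33.3 − 33)/(34 − 33) × (76.9 − 60.6) = 65.49
On Form T, PR 65.49 falls between score 35 (PR 61.4) and 36 (PR 67.3).
Interpolate: 35 + (65.49 − 61.4)/(67.3 − 61.4) × (36 − 35) = 35.7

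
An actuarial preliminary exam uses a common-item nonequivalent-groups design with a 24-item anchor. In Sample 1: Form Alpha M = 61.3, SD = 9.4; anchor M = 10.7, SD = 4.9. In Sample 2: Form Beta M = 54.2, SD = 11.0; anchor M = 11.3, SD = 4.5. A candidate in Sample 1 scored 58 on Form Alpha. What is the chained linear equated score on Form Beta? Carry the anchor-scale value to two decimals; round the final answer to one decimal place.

Form Alpha → anchor (Sample 1): v = (4.9/9.4)(58 − 61.3) + 10.7 = 8.98
anchor → Form Beta (Sample 2): y = (11.0/4.5)(8.98 − 11.3) + 54.2 = 48.5

48.5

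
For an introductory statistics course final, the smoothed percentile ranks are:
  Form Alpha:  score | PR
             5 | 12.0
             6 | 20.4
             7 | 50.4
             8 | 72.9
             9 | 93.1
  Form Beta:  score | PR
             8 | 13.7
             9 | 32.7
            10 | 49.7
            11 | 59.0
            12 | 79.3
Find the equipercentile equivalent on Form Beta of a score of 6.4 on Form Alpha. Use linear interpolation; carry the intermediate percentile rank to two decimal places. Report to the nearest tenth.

9.0

PR of 6.4 on Form Alpha: 20.4 + (6.4 − 6)/(7 − 6) × (50.4 − 20.4) = 32.40
On Form Beta, PR 32.40 falls between score 8 (PR 13.7) and 9 (PR 32.7).
Interpolate: 8 + (32.40 − 13.7)/(32.7 − 13.7) × (9 − 8) = 9.0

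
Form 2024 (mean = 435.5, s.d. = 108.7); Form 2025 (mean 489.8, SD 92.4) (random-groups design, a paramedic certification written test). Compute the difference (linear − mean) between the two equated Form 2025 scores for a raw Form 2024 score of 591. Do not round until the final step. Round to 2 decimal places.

-23.32

Mean-equated: 591 + (489.8 − 435.5) = 645.30
Linear-equated: (92.4/108.7)(591 − 435.5) + 489.8 = 621.982
Difference = 621.982 − 645.30 = -23.32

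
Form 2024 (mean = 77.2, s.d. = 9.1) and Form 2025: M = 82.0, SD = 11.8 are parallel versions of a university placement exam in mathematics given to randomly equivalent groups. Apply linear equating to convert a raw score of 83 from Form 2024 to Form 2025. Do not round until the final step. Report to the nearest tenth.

Linear equating: y = (SD_Y/SD_X)(x − M_X) + M_Y
y = (11.8/9.1)(83 − 77.2) + 82.0
y = 1.296703 × 5.8 + 82.0 = 7.5209 + 82.0 = 89.5

89.5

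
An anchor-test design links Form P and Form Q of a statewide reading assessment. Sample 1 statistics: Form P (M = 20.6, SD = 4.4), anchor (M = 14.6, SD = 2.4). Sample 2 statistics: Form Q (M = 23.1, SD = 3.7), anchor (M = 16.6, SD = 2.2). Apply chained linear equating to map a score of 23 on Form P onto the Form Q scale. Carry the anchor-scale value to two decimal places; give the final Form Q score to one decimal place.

21.9

Form P → anchor (Sample 1): v = (2.4/4.4)(23 − 20.6) + 14.6 = 15.91
anchor → Form Q (Sample 2): y = (3.7/2.2)(15.91 − 16.6) + 23.1 = 21.9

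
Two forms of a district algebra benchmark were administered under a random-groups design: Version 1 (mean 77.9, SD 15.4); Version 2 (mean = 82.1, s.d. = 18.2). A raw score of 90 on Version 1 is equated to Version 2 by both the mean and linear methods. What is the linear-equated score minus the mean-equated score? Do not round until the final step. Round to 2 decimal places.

Mean-equated: 90 + (82.1 − 77.9) = 94.20
Linear-equated: (18.2/15.4)(90 − 77.9) + 82.1 = 96.400
Difference = 96.400 − 94.20 = 2.20

2.20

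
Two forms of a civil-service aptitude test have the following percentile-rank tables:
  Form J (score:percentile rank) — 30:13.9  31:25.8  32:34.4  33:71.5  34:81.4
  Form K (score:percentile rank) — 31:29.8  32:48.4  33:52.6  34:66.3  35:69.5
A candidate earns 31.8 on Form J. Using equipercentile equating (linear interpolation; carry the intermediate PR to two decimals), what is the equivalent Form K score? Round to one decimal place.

PR of 31.8 on Form J: 25.8 + (31.8 − 31)/(32 − 31) × (34.4 − 25.8) = 32.68
On Form K, PR 32.68 falls between score 31 (PR 29.8) and 32 (PR 48.4).
Interpolate: 31 + (32.68 − 29.8)/(48.4 − 29.8) × (32 − 31) = 31.2

31.2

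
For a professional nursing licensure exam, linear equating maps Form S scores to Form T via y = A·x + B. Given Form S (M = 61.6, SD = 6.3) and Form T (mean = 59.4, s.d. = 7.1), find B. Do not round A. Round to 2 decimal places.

A = SD_Y / SD_X = 7.1 / 6.3 = 1.126984
B = M_Y − A·M_X = 59.4 − 1.126984 × 61.6 = -10.02

-10.02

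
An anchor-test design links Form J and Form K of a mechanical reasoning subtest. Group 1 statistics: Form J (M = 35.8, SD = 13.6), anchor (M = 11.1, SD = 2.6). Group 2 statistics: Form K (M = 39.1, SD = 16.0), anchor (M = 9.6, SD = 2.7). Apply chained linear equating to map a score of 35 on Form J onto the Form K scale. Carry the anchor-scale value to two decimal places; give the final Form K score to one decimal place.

Form J → anchor (Group 1): v = (2.6/13.6)(35 − 35.8) + 11.1 = 10.95
anchor → Form K (Group 2): y = (16.0/2.7)(10.95 − 9.6) + 39.1 = 47.1

47.1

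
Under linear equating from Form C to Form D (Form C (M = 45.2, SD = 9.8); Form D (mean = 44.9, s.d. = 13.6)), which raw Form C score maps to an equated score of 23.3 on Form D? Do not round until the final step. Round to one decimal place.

29.6

Invert y = (SD_Y/SD_X)(x − M_X) + M_Y:
x = (SD_X/SD_Y)(y − M_Y) + M_X = (9.8/13.6)(23.3 − 44.9) + 45.2
x = 0.720588 × -21.600 + 45.2 = 29.6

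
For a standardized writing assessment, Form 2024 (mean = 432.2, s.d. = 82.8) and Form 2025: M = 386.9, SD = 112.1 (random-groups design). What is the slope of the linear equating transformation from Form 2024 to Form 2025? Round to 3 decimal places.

1.354

A = SD_Y / SD_X = 112.1 / 82.8 = 1.354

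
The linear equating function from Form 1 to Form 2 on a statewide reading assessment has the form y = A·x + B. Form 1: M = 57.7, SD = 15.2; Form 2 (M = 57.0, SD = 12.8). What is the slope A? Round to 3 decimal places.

0.842

A = SD_Y / SD_X = 12.8 / 15.2 = 0.842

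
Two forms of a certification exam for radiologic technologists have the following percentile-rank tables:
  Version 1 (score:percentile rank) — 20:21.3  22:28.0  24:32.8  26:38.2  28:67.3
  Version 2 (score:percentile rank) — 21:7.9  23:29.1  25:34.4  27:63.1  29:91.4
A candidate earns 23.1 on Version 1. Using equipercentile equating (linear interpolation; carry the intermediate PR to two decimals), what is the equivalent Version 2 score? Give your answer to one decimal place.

23.6

PR of 23.1 on Version 1: 28.0 + (23.1 − 22)/(24 − 22) × (32.8 − 28.0) = 30.64
On Version 2, PR 30.64 falls between score 23 (PR 29.1) and 25 (PR 34.4).
Interpolate: 23 + (30.64 − 29.1)/(34.4 − 29.1) × (25 − 23) = 23.6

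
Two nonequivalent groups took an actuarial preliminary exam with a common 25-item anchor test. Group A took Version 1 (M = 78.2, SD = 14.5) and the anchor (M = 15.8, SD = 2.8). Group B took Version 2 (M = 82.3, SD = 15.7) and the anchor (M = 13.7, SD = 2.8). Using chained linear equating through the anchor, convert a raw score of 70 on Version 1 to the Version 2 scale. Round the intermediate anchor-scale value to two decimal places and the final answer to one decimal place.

Version 1 → anchor (Group A): v = (2.8/14.5)(70 − 78.2) + 15.8 = 14.22
anchor → Version 2 (Group B): y = (15.7/2.8)(14.22 − 13.7) + 82.3 = 85.2

85.2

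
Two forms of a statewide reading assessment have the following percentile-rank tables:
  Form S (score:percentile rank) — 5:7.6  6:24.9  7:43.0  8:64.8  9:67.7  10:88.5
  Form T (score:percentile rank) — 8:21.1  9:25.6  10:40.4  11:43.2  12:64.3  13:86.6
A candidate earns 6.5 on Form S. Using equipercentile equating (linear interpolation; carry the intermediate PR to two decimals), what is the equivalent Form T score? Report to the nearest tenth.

PR of 6.5 on Form S: 24.9 + (6.5 − 6)/(7 − 6) × (43.0 − 24.9) = 33.95
On Form T, PR 33.95 falls between score 9 (PR 25.6) and 10 (PR 40.4).
Interpolate: 9 + (33.95 − 25.6)/(40.4 − 25.6) × (10 − 9) = 9.6

9.6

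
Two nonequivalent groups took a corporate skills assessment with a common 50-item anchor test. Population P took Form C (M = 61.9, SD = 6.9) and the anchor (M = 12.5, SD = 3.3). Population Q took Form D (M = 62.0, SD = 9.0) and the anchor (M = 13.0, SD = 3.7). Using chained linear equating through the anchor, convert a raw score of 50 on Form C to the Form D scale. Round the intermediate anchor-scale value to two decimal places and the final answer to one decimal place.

46.9

Form C → anchor (Population P): v = (3.3/6.9)(50 − 61.9) + 12.5 = 6.81
anchor → Form D (Population Q): y = (9.0/3.7)(6.81 − 13.0) + 62.0 = 46.9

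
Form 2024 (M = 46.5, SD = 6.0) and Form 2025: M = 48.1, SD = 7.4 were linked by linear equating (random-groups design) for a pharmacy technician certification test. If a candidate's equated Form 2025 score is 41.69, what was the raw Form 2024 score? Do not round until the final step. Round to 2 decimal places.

41.30

Invert y = (SD_Y/SD_X)(x − M_X) + M_Y:
x = (SD_X/SD_Y)(y − M_Y) + M_X = (6.0/7.4)(41.69 − 48.1) + 46.5
x = 0.810811 × -6.410 + 46.5 = 41.30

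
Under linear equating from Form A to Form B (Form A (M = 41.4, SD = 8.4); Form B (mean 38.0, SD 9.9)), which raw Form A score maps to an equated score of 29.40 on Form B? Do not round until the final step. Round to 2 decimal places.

34.10

Invert y = (SD_Y/SD_X)(x − M_X) + M_Y:
x = (SD_X/SD_Y)(y − M_Y) + M_X = (8.4/9.9)(29.40 − 38.0) + 41.4
x = 0.848485 × -8.600 + 41.4 = 34.10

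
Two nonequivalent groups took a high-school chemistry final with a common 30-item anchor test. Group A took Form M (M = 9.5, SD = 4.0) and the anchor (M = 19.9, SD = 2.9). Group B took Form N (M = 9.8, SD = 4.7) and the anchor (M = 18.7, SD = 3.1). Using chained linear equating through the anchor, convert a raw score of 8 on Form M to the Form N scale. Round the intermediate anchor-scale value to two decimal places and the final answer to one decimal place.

Form M → anchor (Group A): v = (2.9/4.0)(8 − 9.5) + 19.9 = 18.81
anchor → Form N (Group B): y = (4.7/3.1)(18.81 − 18.7) + 9.8 = 10.0

10.0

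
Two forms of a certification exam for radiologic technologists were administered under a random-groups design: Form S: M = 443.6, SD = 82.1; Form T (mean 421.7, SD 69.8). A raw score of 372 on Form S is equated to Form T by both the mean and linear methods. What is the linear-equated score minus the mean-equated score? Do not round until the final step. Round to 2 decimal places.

10.73

Mean-equated: 372 + (421.7 − 443.6) = 350.10
Linear-equated: (69.8/82.1)(372 − 443.6) + 421.7 = 360.827
Difference = 360.827 − 350.10 = 10.73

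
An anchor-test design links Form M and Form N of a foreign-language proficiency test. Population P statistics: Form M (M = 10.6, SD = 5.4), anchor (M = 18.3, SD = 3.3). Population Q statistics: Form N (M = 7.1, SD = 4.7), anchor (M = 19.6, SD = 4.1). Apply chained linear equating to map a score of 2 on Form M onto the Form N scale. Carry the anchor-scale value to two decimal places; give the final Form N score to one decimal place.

-0.4

Form M → anchor (Population P): v = (3.3/5.4)(2 − 10.6) + 18.3 = 13.04
anchor → Form N (Population Q): y = (4.7/4.1)(13.04 − 19.6) + 7.1 = -0.4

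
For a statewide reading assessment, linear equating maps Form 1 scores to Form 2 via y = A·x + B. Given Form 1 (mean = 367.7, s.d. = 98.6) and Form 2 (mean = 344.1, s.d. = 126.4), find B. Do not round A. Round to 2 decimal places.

-127.27

A = SD_Y / SD_X = 126.4 / 98.6 = 1.281947
B = M_Y − A·M_X = 344.1 − 1.281947 × 367.7 = -127.27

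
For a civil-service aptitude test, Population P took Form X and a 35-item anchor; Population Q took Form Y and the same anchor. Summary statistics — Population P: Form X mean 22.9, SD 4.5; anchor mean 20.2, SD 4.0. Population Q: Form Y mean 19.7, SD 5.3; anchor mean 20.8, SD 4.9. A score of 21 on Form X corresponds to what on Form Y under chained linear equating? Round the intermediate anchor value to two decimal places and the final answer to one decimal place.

Form X → anchor (Population P): v = (4.0/4.5)(21 − 22.9) + 20.2 = 18.51
anchor → Form Y (Population Q): y = (5.3/4.9)(18.51 − 20.8) + 19.7 = 17.2

17.2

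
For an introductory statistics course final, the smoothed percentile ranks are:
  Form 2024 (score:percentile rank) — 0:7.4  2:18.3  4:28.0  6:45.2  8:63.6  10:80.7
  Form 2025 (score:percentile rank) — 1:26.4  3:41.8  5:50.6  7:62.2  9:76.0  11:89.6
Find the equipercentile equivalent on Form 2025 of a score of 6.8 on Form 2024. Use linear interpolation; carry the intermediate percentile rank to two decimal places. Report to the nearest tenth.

5.3

PR of 6.8 on Form 2024: 45.2 + (6.8 − 6)/(8 − 6) × (63.6 − 45.2) = 52.56
On Form 2025, PR 52.56 falls between score 5 (PR 50.6) and 7 (PR 62.2).
Interpolate: 5 + (52.56 − 50.6)/(62.2 − 50.6) × (7 − 5) = 5.3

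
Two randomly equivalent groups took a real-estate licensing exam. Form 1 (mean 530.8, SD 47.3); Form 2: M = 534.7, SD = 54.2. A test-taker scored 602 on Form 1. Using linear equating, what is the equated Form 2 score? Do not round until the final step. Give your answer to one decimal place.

616.3

Linear equating: y = (SD_Y/SD_X)(x − M_X) + M_Y
y = (54.2/47.3)(602 − 530.8) + 534.7
y = 1.145877 × 71.2 + 534.7 = 81.5865 + 534.7 = 616.3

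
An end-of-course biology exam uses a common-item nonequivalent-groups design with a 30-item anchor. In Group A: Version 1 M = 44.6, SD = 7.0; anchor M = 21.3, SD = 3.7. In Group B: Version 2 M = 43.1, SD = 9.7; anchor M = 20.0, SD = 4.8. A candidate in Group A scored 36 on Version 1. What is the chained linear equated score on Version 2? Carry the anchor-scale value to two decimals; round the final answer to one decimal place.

Version 1 → anchor (Group A): v = (3.7/7.0)(36 − 44.6) + 21.3 = 16.75
anchor → Version 2 (Group B): y = (9.7/4.8)(16.75 − 20.0) + 43.1 = 36.5

36.5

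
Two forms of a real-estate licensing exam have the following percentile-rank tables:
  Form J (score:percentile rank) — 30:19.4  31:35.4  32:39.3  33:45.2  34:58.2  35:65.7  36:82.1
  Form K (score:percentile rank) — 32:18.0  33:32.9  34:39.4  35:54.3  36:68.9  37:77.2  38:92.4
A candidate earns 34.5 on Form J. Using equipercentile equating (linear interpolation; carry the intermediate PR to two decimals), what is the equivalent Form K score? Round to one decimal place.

PR of 34.5 on Form J: 58.2 + (34.5 − 34)/(35 − 34) × (65.7 − 58.2) = 61.95
On Form K, PR 61.95 falls between score 35 (PR 54.3) and 36 (PR 68.9).
Interpolate: 35 + (61.95 − 54.3)/(68.9 − 54.3) × (36 − 35) = 35.5

35.5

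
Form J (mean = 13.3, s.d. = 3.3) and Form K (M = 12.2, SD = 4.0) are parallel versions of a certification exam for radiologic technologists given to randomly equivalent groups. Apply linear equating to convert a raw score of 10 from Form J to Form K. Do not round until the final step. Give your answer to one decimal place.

8.2

Linear equating: y = (SD_Y/SD_X)(x − M_X) + M_Y
y = (4.0/3.3)(10 − 13.3) + 12.2
y = 1.212121 × -3.3 + 12.2 = -4.0000 + 12.2 = 8.2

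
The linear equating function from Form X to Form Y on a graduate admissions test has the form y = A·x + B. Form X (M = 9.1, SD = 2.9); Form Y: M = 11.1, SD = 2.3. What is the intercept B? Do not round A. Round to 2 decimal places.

3.88

A = SD_Y / SD_X = 2.3 / 2.9 = 0.793103
B = M_Y − A·M_X = 11.1 − 0.793103 × 9.1 = 3.88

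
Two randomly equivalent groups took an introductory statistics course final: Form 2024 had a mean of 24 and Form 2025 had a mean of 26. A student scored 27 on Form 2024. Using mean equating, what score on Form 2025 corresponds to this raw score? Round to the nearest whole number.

Mean equating: y = x + (M_Y − M_X) = 27 + (26 − 24) = 29

29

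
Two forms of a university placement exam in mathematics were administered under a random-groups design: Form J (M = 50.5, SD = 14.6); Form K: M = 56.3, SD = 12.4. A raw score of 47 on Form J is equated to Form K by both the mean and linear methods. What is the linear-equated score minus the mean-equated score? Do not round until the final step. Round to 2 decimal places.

Mean-equated: 47 + (56.3 − 50.5) = 52.80
Linear-equated: (12.4/14.6)(47 − 50.5) + 56.3 = 53.327
Difference = 53.327 − 52.80 = 0.53

0.53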